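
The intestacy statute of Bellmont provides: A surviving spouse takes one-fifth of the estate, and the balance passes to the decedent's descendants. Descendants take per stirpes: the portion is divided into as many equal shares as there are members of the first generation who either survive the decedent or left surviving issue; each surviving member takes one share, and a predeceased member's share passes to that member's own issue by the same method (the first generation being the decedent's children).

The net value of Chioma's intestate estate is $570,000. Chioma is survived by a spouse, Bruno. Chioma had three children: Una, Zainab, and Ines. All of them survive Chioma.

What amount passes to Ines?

Ines receives $152,000.

Bruno takes one-fifth of $570,000 = $114,000. The remaining $456,000 passes to the descendants.
The descendants' portion ($456,000) is divided into 3 shares of $152,000: Una, Zainab, and Ines each take $152,000.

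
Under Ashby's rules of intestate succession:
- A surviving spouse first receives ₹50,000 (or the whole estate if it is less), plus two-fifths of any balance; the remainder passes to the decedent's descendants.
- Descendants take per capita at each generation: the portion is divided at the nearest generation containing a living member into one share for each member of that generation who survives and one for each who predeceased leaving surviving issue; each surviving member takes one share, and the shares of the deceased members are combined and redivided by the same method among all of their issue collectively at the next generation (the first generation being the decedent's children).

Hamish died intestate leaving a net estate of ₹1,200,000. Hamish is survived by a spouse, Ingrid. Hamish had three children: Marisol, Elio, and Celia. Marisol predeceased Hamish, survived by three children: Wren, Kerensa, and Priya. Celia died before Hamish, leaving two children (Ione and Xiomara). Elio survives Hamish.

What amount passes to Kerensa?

Ingrid first takes ₹50,000, leaving a balance of ₹1,150,000. Ingrid then takes two-fifths of the balance (₹460,000), for a total of ₹510,000. The remaining ₹690,000 passes to the descendants.
The descendants' portion (₹690,000) is divided at the children's generation into 3 shares of ₹230,000. Elio takes ₹230,000. The 2 shares of the deceased (Marisol and Celia) are combined into a pool of ₹460,000.
That pool (₹460,000) is divided at the grandchildren's generation equally among Wren, Kerensa, Priya, Ione, and Xiomara: ₹92,000 each.

Kerensa receives ₹92,000.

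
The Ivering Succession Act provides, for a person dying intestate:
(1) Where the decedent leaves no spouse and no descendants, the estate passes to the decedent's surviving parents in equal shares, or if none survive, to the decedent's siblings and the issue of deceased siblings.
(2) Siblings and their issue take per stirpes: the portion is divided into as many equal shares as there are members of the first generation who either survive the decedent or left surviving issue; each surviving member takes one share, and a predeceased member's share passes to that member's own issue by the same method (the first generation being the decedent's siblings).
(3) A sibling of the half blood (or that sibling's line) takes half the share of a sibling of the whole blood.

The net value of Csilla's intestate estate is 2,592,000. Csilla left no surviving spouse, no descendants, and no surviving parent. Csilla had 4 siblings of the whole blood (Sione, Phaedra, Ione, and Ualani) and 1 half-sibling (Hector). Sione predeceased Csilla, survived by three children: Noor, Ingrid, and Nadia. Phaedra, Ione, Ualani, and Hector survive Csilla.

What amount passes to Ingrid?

Ingrid receives 192,000.

The entire 2,592,000 passes to the siblings and their issue.
Counting each half-blood sibling's line as half a unit, there are 9/2 units in 2,592,000, so one unit is 576,000. Whole-blood lines (Sione, Phaedra, Ione, and Ualani) take 576,000 each; half-blood lines (Hector) take 288,000 each.
Sione's share (576,000) is divided into 3 shares of 192,000: Noor, Ingrid, and Nadia each take 192,000.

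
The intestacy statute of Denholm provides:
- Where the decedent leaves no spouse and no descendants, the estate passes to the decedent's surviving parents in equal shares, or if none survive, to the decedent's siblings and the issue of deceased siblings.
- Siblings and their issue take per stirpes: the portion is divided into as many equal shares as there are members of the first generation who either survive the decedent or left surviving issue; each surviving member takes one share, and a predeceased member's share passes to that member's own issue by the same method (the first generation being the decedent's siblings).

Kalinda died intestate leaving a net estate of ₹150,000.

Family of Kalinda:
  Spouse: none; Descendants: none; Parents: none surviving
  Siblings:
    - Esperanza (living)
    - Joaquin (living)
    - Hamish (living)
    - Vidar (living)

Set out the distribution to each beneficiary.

Esperanza: ₹37,500; Joaquin: ₹37,500; Hamish: ₹37,500; Vidar: ₹37,500

The entire ₹150,000 passes to the siblings and their issue.
That amount (₹150,000) is divided into 4 shares of ₹37,500: Esperanza, Joaquin, Hamish, and Vidar each take ₹37,500.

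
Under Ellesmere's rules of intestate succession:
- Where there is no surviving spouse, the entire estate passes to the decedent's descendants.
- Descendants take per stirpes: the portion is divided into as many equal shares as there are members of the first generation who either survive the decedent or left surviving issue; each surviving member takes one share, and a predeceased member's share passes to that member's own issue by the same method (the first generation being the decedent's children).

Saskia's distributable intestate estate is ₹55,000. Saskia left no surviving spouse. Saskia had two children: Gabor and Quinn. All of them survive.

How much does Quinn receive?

Quinn receives ₹27,500.

The entire ₹55,000 passes to the descendants.
That amount (₹55,000) is divided into 2 shares of ₹27,500: Gabor and Quinn each take ₹27,500.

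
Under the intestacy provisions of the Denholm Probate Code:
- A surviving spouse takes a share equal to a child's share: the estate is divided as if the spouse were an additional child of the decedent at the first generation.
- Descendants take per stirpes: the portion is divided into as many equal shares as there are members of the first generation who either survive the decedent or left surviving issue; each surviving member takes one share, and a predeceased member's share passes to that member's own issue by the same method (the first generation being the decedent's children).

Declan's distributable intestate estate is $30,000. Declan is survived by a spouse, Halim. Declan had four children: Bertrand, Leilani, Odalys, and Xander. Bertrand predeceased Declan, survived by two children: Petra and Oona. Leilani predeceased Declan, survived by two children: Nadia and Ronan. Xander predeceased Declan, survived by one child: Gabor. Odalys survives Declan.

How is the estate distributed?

Halim: $6,000; Petra: $3,000; Oona: $3,000; Nadia: $3,000; Ronan: $3,000; Odalys: $6,000; Gabor: $6,000

The spouse counts as an additional share at the children's level, so there are 5 primary shares of $6,000. Halim takes one such share ($6,000).
The children's combined portion ($24,000) is divided into 4 shares of $6,000: Odalys takes $6,000; Bertrand's $6,000 share passes to Bertrand's issue; Leilani's $6,000 share passes to Leilani's issue; Xander's $6,000 share passes to Xander's issue.
Bertrand's share ($6,000) is divided into 2 shares of $3,000: Petra and Oona each take $3,000.
Leilani's share ($6,000) is divided into 2 shares of $3,000: Nadia and Ronan each take $3,000.
Xander's share ($6,000) passes entirely to Gabor.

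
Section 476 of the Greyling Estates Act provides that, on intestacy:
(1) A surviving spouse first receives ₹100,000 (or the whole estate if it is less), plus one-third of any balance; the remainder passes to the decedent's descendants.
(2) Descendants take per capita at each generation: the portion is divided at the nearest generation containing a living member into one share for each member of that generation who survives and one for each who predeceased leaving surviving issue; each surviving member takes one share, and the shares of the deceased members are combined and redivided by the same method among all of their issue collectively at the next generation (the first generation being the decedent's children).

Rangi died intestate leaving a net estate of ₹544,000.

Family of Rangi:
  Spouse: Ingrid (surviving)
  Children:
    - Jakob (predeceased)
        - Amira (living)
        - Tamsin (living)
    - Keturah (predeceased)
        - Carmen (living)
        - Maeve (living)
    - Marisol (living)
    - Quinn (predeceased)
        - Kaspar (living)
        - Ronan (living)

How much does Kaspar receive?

Ingrid first takes ₹100,000, leaving a balance of ₹444,000. Ingrid then takes one-third of the balance (₹148,000), for a total of ₹248,000. The remaining ₹296,000 passes to the descendants.
The descendants' portion (₹296,000) is divided at the children's generation into 4 shares of ₹74,000. Marisol takes ₹74,000. The 3 shares of the deceased (Jakob, Keturah, and Quinn) are combined into a pool of ₹222,000.
That pool (₹222,000) is divided at the grandchildren's generation equally among Amira, Tamsin, Carmen, Maeve, Kaspar, and Ronan: ₹37,000 each.

Kaspar receives ₹37,000.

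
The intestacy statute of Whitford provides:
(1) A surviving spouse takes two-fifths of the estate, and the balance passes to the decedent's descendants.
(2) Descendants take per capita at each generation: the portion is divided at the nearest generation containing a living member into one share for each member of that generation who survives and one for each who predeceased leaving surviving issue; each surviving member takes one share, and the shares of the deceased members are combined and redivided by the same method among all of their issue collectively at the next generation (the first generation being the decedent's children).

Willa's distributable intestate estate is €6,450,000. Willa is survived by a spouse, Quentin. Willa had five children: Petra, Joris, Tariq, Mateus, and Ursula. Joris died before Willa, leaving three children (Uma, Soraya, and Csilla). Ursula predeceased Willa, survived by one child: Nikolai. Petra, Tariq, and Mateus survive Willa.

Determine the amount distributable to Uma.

Uma receives €387,000.

Quentin takes two-fifths of €6,450,000 = €2,580,000. The remaining €3,870,000 passes to the descendants.
The descendants' portion (€3,870,000) is divided at the children's generation into 5 shares of €774,000. Petra, Tariq, and Mateus each take €774,000. The 2 shares of the deceased (Joris and Ursula) are combined into a pool of €1,548,000.
That pool (€1,548,000) is divided at the grandchildren's generation equally among Uma, Soraya, Csilla, and Nikolai: €387,000 each.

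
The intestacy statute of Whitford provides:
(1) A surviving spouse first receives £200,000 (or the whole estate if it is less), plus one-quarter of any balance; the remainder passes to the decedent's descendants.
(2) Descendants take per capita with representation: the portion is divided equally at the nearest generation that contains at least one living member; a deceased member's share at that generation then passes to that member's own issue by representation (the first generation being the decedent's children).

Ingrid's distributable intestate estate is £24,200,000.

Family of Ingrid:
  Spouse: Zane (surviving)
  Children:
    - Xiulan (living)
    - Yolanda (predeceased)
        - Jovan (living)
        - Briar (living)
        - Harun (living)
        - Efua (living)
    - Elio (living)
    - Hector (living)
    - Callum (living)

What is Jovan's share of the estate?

Zane first takes £200,000, leaving a balance of £24,000,000. Zane then takes one-quarter of the balance (£6,000,000), for a total of £6,200,000. The remaining £18,000,000 passes to the descendants.
The descendants' portion (£18,000,000) is divided into 5 shares of £3,600,000: Xiulan, Elio, Hector, and Callum each take £3,600,000; Yolanda's £3,600,000 share passes to Yolanda's issue.
Yolanda's share (£3,600,000) is divided into 4 shares of £900,000: Jovan, Briar, Harun, and Efua each take £900,000.

Jovan receives £900,000.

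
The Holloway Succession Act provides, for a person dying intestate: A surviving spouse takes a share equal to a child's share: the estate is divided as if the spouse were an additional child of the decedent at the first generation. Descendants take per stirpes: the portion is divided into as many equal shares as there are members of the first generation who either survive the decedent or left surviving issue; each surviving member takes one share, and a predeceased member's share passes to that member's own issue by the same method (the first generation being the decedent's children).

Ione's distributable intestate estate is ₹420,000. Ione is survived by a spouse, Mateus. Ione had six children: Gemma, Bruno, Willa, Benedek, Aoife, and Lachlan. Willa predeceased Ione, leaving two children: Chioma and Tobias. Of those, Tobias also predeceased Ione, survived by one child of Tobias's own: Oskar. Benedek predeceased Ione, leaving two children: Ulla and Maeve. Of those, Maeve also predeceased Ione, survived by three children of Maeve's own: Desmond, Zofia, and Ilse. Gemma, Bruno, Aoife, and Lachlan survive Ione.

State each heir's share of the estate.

The spouse counts as an additional share at the children's level, so there are 7 primary shares of ₹60,000. Mateus takes one such share (₹60,000).
The children's combined portion (₹360,000) is divided into 6 shares of ₹60,000: Gemma, Bruno, Aoife, and Lachlan each take ₹60,000; Willa's ₹60,000 share passes to Willa's issue; Benedek's ₹60,000 share passes to Benedek's issue.
Willa's share (₹60,000) is divided into 2 shares of ₹30,000: Chioma takes ₹30,000; Tobias's ₹30,000 share passes to Tobias's issue.
Tobias's share (₹30,000) passes entirely to Oskar.
Benedek's share (₹60,000) is divided into 2 shares of ₹30,000: Ulla takes ₹30,000; Maeve's ₹30,000 share passes to Maeve's issue.
Maeve's share (₹30,000) is divided into 3 shares of ₹10,000: Desmond, Zofia, and Ilse each take ₹10,000.

Mateus: ₹60,000; Gemma: ₹60,000; Bruno: ₹60,000; Chioma: ₹30,000; Oskar: ₹30,000; Ulla: ₹30,000; Desmond: ₹10,000; Zofia: ₹10,000; Ilse: ₹10,000; Aoife: ₹60,000; Lachlan: ₹60,000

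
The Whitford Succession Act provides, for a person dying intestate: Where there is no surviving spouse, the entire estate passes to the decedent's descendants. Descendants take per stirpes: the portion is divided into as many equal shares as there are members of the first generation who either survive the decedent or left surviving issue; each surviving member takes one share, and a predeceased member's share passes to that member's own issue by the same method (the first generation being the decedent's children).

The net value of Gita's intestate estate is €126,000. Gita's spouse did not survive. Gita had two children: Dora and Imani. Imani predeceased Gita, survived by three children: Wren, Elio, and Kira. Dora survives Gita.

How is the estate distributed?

Dora: €63,000; Wren: €21,000; Elio: €21,000; Kira: €21,000

The entire €126,000 passes to the descendants.
That amount (€126,000) is divided into 2 shares of €63,000: Dora takes €63,000; Imani's €63,000 share passes to Imani's issue.
Imani's share (€63,000) is divided into 3 shares of €21,000: Wren, Elio, and Kira each take €21,000.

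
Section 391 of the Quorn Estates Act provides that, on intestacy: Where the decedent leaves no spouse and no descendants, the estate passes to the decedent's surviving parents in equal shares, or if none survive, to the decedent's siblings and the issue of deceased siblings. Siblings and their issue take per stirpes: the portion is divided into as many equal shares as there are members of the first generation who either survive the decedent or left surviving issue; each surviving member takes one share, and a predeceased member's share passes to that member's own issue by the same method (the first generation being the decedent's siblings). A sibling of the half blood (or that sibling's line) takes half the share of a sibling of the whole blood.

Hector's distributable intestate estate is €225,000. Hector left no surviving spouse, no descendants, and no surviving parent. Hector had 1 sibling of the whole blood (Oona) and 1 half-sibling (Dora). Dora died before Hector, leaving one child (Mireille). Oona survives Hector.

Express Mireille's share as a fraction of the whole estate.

Mireille receives 1/3 of the estate.

The entire €225,000 passes to the siblings and their issue.
Counting each half-blood sibling's line as half a unit, there are 3/2 units in €225,000, so one unit is €150,000. Whole-blood lines (Oona) take €150,000 each; half-blood lines (Dora) take €75,000 each.
Dora's share (€75,000) passes entirely to Mireille.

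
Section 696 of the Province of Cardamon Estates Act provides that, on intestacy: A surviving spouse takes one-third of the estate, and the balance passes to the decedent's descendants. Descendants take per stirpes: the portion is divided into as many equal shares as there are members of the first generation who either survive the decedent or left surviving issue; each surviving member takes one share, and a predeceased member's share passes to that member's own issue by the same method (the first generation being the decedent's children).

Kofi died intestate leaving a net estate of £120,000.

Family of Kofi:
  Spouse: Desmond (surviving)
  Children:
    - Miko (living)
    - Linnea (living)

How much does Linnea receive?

Desmond takes one-third of £120,000 = £40,000. The remaining £80,000 passes to the descendants.
The descendants' portion (£80,000) is divided into 2 shares of £40,000: Miko and Linnea each take £40,000.

Linnea receives £40,000.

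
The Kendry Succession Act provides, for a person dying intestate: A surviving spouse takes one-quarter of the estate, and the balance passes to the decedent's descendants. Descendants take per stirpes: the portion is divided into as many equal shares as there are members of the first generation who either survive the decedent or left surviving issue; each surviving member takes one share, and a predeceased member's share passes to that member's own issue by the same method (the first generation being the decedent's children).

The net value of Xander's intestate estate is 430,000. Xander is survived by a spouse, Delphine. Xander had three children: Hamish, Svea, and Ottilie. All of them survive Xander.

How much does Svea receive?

Svea receives 107,500.

Delphine takes one-quarter of 430,000 = 107,500. The remaining 322,500 passes to the descendants.
The descendants' portion (322,500) is divided into 3 shares of 107,500: Hamish, Svea, and Ottilie each take 107,500.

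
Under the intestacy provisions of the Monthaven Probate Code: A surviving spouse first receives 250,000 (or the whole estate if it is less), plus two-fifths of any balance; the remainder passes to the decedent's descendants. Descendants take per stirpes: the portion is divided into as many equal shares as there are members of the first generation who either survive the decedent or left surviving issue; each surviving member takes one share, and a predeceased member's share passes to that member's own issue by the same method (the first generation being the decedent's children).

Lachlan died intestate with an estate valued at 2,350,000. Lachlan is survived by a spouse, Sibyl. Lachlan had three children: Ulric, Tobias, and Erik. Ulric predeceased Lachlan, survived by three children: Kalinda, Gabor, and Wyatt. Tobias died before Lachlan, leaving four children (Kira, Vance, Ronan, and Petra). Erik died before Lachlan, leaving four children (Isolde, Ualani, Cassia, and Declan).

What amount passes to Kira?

Kira receives 105,000.

Sibyl first takes 250,000, leaving a balance of 2,100,000. Sibyl then takes two-fifths of the balance (840,000), for a total of 1,090,000. The remaining 1,260,000 passes to the descendants.
The descendants' portion (1,260,000) is divided into 3 shares of 420,000: Ulric's 420,000 share passes to Ulric's issue; Tobias's 420,000 share passes to Tobias's issue; Erik's 420,000 share passes to Erik's issue.
Ulric's share (420,000) is divided into 3 shares of 140,000: Kalinda, Gabor, and Wyatt each take 140,000.
Tobias's share (420,000) is divided into 4 shares of 105,000: Kira, Vance, Ronan, and Petra each take 105,000.
Erik's share (420,000) is divided into 4 shares of 105,000: Isolde, Ualani, Cassia, and Declan each take 105,000.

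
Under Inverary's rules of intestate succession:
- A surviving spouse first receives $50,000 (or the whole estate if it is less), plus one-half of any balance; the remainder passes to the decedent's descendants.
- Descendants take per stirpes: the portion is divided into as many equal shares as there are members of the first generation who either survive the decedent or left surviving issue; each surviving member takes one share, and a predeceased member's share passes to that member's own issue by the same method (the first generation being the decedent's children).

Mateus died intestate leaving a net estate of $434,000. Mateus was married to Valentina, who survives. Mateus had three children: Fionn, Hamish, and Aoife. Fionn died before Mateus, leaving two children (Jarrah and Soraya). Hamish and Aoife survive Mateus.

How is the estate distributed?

Valentina: $242,000; Jarrah: $32,000; Soraya: $32,000; Hamish: $64,000; Aoife: $64,000

Valentina first takes $50,000, leaving a balance of $384,000. Valentina then takes one-half of the balance ($192,000), for a total of $242,000. The remaining $192,000 passes to the descendants.
The descendants' portion ($192,000) is divided into 3 shares of $64,000: Hamish and Aoife each take $64,000; Fionn's $64,000 share passes to Fionn's issue.
Fionn's share ($64,000) is divided into 2 shares of $32,000: Jarrah and Soraya each take $32,000.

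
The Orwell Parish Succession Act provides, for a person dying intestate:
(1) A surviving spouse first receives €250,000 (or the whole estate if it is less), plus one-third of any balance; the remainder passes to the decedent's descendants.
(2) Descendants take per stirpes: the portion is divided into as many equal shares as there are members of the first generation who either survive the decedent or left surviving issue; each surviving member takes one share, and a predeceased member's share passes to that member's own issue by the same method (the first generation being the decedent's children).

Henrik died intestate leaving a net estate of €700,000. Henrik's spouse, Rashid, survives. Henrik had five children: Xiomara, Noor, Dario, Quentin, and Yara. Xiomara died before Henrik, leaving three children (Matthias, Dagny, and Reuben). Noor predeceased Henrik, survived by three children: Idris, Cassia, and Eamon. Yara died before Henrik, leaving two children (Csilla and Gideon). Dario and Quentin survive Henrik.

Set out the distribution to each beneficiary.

Rashid: €400,000; Matthias: €20,000; Dagny: €20,000; Reuben: €20,000; Idris: €20,000; Cassia: €20,000; Eamon: €20,000; Dario: €60,000; Quentin: €60,000; Csilla: €30,000; Gideon: €30,000

Rashid first takes €250,000, leaving a balance of €450,000. Rashid then takes one-third of the balance (€150,000), for a total of €400,000. The remaining €300,000 passes to the descendants.
The descendants' portion (€300,000) is divided into 5 shares of €60,000: Dario and Quentin each take €60,000; Xiomara's €60,000 share passes to Xiomara's issue; Noor's €60,000 share passes to Noor's issue; Yara's €60,000 share passes to Yara's issue.
Xiomara's share (€60,000) is divided into 3 shares of €20,000: Matthias, Dagny, and Reuben each take €20,000.
Noor's share (€60,000) is divided into 3 shares of €20,000: Idris, Cassia, and Eamon each take €20,000.
Yara's share (€60,000) is divided into 2 shares of €30,000: Csilla and Gideon each take €30,000.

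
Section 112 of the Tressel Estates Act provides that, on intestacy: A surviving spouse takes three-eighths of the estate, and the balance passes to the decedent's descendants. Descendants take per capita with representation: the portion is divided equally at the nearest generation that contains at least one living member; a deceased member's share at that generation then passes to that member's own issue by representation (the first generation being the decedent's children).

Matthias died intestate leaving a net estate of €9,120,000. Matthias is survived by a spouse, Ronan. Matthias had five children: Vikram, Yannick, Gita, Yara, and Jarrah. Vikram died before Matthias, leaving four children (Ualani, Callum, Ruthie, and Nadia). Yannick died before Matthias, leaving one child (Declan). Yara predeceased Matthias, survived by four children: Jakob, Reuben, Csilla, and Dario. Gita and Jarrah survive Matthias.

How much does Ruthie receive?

Ruthie receives €285,000.

Ronan takes three-eighths of €9,120,000 = €3,420,000. The remaining €5,700,000 passes to the descendants.
The descendants' portion (€5,700,000) is divided into 5 shares of €1,140,000: Gita and Jarrah each take €1,140,000; Vikram's €1,140,000 share passes to Vikram's issue; Yannick's €1,140,000 share passes to Yannick's issue; Yara's €1,140,000 share passes to Yara's issue.
Vikram's share (€1,140,000) is divided into 4 shares of €285,000: Ualani, Callum, Ruthie, and Nadia each take €285,000.
Yannick's share (€1,140,000) passes entirely to Declan.
Yara's share (€1,140,000) is divided into 4 shares of €285,000: Jakob, Reuben, Csilla, and Dario each take €285,000.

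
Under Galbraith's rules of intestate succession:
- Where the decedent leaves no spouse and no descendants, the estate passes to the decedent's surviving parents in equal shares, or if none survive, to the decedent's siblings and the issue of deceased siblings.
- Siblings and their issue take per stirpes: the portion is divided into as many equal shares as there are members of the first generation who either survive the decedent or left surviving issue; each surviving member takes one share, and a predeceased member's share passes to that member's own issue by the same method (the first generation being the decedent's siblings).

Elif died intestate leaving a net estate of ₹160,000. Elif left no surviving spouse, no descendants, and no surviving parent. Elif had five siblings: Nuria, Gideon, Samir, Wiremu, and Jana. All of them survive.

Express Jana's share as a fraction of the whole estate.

The entire ₹160,000 passes to the siblings and their issue.
That amount (₹160,000) is divided into 5 shares of ₹32,000: Nuria, Gideon, Samir, Wiremu, and Jana each take ₹32,000.

Jana receives 1/5 of the estate.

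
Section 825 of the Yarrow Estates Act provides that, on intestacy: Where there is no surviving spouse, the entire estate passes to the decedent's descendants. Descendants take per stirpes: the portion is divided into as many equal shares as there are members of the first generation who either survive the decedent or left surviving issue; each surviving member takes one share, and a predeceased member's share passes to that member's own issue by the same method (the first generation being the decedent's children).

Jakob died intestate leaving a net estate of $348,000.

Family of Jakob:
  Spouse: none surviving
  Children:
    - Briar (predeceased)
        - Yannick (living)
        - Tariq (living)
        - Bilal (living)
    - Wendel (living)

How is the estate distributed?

The entire $348,000 passes to the descendants.
That amount ($348,000) is divided into 2 shares of $174,000: Wendel takes $174,000; Briar's $174,000 share passes to Briar's issue.
Briar's share ($174,000) is divided into 3 shares of $58,000: Yannick, Tariq, and Bilal each take $58,000.

Yannick: $58,000; Tariq: $58,000; Bilal: $58,000; Wendel: $174,000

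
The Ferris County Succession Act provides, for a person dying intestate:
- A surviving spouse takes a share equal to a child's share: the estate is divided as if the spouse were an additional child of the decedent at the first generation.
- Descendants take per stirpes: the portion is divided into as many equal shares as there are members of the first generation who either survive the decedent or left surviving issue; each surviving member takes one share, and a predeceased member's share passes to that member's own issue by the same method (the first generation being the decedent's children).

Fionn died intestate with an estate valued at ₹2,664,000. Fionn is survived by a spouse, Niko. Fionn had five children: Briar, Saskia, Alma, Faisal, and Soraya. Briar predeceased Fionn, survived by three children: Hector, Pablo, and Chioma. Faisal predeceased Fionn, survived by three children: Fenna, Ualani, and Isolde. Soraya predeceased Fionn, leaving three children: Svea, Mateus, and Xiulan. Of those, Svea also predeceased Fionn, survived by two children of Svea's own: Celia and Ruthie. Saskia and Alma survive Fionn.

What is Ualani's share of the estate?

Ualani receives ₹148,000.

The spouse counts as an additional share at the children's level, so there are 6 primary shares of ₹444,000. Niko takes one such share (₹444,000).
The children's combined portion (₹2,220,000) is divided into 5 shares of ₹444,000: Saskia and Alma each take ₹444,000; Briar's ₹444,000 share passes to Briar's issue; Faisal's ₹444,000 share passes to Faisal's issue; Soraya's ₹444,000 share passes to Soraya's issue.
Briar's share (₹444,000) is divided into 3 shares of ₹148,000: Hector, Pablo, and Chioma each take ₹148,000.
Faisal's share (₹444,000) is divided into 3 shares of ₹148,000: Fenna, Ualani, and Isolde each take ₹148,000.
Soraya's share (₹444,000) is divided into 3 shares of ₹148,000: Mateus and Xiulan each take ₹148,000; Svea's ₹148,000 share passes to Svea's issue.
Svea's share (₹148,000) is divided into 2 shares of ₹74,000: Celia and Ruthie each take ₹74,000.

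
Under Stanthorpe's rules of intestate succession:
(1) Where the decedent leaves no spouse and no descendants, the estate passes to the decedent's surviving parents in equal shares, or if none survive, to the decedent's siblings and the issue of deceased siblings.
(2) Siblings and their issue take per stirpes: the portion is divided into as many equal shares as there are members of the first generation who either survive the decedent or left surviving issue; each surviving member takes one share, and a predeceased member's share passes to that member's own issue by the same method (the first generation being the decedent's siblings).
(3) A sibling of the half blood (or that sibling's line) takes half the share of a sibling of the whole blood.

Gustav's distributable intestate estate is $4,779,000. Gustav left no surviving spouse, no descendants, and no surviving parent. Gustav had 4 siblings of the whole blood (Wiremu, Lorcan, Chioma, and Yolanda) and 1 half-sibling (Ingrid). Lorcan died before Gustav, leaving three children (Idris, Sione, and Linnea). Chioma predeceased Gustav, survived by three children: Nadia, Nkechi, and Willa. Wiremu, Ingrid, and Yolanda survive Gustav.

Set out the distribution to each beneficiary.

The entire $4,779,000 passes to the siblings and their issue.
Counting each half-blood sibling's line as half a unit, there are 9/2 units in $4,779,000, so one unit is $1,062,000. Whole-blood lines (Wiremu, Lorcan, Chioma, and Yolanda) take $1,062,000 each; half-blood lines (Ingrid) take $531,000 each.
Lorcan's share ($1,062,000) is divided into 3 shares of $354,000: Idris, Sione, and Linnea each take $354,000.
Chioma's share ($1,062,000) is divided into 3 shares of $354,000: Nadia, Nkechi, and Willa each take $354,000.

Wiremu: $1,062,000; Idris: $354,000; Sione: $354,000; Linnea: $354,000; Nadia: $354,000; Nkechi: $354,000; Willa: $354,000; Ingrid: $531,000; Yolanda: $1,062,000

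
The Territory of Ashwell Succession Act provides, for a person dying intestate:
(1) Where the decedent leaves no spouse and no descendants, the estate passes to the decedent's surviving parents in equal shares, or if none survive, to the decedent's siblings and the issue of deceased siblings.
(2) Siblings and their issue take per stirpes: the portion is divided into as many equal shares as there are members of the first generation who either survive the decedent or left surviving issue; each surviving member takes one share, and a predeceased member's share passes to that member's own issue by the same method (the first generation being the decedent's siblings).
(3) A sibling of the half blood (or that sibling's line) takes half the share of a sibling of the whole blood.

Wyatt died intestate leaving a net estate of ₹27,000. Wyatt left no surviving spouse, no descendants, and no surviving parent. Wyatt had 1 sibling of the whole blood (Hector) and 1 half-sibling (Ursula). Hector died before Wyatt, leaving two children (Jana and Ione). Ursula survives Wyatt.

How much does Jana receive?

The entire ₹27,000 passes to the siblings and their issue.
Counting each half-blood sibling's line as half a unit, there are 3/2 units in ₹27,000, so one unit is ₹18,000. Whole-blood lines (Hector) take ₹18,000 each; half-blood lines (Ursula) take ₹9,000 each.
Hector's share (₹18,000) is divided into 2 shares of ₹9,000: Jana and Ione each take ₹9,000.

Jana receives ₹9,000.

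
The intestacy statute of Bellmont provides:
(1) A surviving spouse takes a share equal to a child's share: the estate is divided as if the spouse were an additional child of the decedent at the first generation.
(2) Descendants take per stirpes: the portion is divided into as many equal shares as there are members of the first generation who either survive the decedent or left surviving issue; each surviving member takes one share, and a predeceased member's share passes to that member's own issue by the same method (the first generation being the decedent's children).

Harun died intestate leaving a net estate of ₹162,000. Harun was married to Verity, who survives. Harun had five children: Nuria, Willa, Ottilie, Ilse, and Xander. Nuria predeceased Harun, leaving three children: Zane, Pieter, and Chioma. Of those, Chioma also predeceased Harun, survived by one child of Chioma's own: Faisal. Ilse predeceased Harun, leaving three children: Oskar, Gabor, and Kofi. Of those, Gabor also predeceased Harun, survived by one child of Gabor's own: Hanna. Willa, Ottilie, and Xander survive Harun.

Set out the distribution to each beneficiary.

The spouse counts as an additional share at the children's level, so there are 6 primary shares of ₹27,000. Verity takes one such share (₹27,000).
The children's combined portion (₹135,000) is divided into 5 shares of ₹27,000: Willa, Ottilie, and Xander each take ₹27,000; Nuria's ₹27,000 share passes to Nuria's issue; Ilse's ₹27,000 share passes to Ilse's issue.
Nuria's share (₹27,000) is divided into 3 shares of ₹9,000: Zane and Pieter each take ₹9,000; Chioma's ₹9,000 share passes to Chioma's issue.
Chioma's share (₹9,000) passes entirely to Faisal.
Ilse's share (₹27,000) is divided into 3 shares of ₹9,000: Oskar and Kofi each take ₹9,000; Gabor's ₹9,000 share passes to Gabor's issue.
Gabor's share (₹9,000) passes entirely to Hanna.

Verity: ₹27,000; Zane: ₹9,000; Pieter: ₹9,000; Faisal: ₹9,000; Willa: ₹27,000; Ottilie: ₹27,000; Oskar: ₹9,000; Hanna: ₹9,000; Kofi: ₹9,000; Xander: ₹27,000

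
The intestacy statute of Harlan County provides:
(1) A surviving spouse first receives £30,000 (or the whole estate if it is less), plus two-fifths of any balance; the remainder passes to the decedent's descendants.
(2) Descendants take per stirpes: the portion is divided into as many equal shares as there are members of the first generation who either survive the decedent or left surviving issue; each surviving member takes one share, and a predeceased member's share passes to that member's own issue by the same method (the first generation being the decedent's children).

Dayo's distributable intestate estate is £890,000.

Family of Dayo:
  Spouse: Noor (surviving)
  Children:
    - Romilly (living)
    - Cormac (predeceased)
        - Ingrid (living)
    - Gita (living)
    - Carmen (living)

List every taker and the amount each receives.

Noor: £374,000; Romilly: £129,000; Ingrid: £129,000; Gita: £129,000; Carmen: £129,000

Noor first takes £30,000, leaving a balance of £860,000. Noor then takes two-fifths of the balance (£344,000), for a total of £374,000. The remaining £516,000 passes to the descendants.
The descendants' portion (£516,000) is divided into 4 shares of £129,000: Romilly, Gita, and Carmen each take £129,000; Cormac's £129,000 share passes to Cormac's issue.
Cormac's share (£129,000) passes entirely to Ingrid.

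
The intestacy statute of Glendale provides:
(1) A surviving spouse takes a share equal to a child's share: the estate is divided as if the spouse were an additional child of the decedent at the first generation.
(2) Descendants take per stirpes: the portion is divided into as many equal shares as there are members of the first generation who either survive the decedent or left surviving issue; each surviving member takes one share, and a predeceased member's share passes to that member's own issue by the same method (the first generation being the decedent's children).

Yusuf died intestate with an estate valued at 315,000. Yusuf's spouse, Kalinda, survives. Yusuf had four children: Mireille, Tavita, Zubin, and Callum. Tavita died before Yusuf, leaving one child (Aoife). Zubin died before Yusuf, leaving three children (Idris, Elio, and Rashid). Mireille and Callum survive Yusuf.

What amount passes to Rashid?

Rashid receives 21,000.

The spouse counts as an additional share at the children's level, so there are 5 primary shares of 63,000. Kalinda takes one such share (63,000).
The children's combined portion (252,000) is divided into 4 shares of 63,000: Mireille and Callum each take 63,000; Tavita's 63,000 share passes to Tavita's issue; Zubin's 63,000 share passes to Zubin's issue.
Tavita's share (63,000) passes entirely to Aoife.
Zubin's share (63,000) is divided into 3 shares of 21,000: Idris, Elio, and Rashid each take 21,000.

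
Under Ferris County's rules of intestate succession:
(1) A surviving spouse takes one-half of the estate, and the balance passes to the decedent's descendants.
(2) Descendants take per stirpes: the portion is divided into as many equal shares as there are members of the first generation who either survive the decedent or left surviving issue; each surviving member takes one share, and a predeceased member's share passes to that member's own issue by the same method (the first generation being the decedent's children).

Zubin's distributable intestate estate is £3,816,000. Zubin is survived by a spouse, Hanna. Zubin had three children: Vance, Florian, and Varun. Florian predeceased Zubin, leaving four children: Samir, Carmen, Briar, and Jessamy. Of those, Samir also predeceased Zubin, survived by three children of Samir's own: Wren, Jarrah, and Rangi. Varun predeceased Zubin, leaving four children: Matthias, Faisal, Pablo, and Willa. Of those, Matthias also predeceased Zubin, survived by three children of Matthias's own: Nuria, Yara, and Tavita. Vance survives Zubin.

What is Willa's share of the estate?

Willa receives £159,000.

Hanna takes one-half of £3,816,000 = £1,908,000. The remaining £1,908,000 passes to the descendants.
The descendants' portion (£1,908,000) is divided into 3 shares of £636,000: Vance takes £636,000; Florian's £636,000 share passes to Florian's issue; Varun's £636,000 share passes to Varun's issue.
Florian's share (£636,000) is divided into 4 shares of £159,000: Carmen, Briar, and Jessamy each take £159,000; Samir's £159,000 share passes to Samir's issue.
Samir's share (£159,000) is divided into 3 shares of £53,000: Wren, Jarrah, and Rangi each take £53,000.
Varun's share (£636,000) is divided into 4 shares of £159,000: Faisal, Pablo, and Willa each take £159,000; Matthias's £159,000 share passes to Matthias's issue.
Matthias's share (£159,000) is divided into 3 shares of £53,000: Nuria, Yara, and Tavita each take £53,000.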